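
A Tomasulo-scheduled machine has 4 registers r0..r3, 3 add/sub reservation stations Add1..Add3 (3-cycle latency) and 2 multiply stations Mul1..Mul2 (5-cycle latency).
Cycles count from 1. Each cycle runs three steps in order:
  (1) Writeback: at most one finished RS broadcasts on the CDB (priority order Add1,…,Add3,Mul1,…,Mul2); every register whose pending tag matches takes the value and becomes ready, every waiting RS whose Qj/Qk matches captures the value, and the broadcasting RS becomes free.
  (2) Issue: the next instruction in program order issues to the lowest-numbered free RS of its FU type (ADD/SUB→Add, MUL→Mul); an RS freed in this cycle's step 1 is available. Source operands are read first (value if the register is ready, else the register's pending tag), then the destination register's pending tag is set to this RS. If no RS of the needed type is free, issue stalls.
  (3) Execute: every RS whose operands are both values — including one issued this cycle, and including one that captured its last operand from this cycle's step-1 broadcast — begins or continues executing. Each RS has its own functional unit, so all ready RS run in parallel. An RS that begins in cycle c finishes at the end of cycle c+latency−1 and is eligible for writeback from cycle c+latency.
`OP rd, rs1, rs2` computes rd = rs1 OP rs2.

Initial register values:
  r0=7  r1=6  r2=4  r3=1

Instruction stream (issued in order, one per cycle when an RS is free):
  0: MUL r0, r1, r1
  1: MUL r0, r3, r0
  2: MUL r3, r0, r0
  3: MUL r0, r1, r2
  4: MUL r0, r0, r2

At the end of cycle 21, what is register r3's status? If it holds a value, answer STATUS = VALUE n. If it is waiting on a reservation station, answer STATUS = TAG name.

STATUS = VALUE 1296

  c1: issue MUL r0<-Mul1  regs: r0:Mul1,r1:6,r2:4,r3:1
  c2: issue MUL r0<-Mul2  regs: r0:Mul2,r1:6,r2:4,r3:1
  c3: stall  regs: r0:Mul2,r1:6,r2:4,r3:1
  c4: stall  regs: r0:Mul2,r1:6,r2:4,r3:1
  c5: stall  regs: r0:Mul2,r1:6,r2:4,r3:1
  c6: CDB Mul1=36; issue MUL r3<-Mul1  regs: r0:Mul2,r1:6,r2:4,r3:Mul1
  c7: stall  regs: r0:Mul2,r1:6,r2:4,r3:Mul1
  c8: stall  regs: r0:Mul2,r1:6,r2:4,r3:Mul1
  c9: stall  regs: r0:Mul2,r1:6,r2:4,r3:Mul1
  c10: stall  regs: r0:Mul2,r1:6,r2:4,r3:Mul1
  c11: CDB Mul2=36; issue MUL r0<-Mul2  regs: r0:Mul2,r1:6,r2:4,r3:Mul1
  c12: stall  regs: r0:Mul2,r1:6,r2:4,r3:Mul1
  c13: stall  regs: r0:Mul2,r1:6,r2:4,r3:Mul1
  c14: stall  regs: r0:Mul2,r1:6,r2:4,r3:Mul1
  c15: stall  regs: r0:Mul2,r1:6,r2:4,r3:Mul1
  c16: CDB Mul1=1296; issue MUL r0<-Mul1  regs: r0:Mul1,r1:6,r2:4,r3:1296
  c17: CDB Mul2=24  regs: r0:Mul1,r1:6,r2:4,r3:1296
  c18: -  regs: r0:Mul1,r1:6,r2:4,r3:1296
  c19: -  regs: r0:Mul1,r1:6,r2:4,r3:1296
  c20: -  regs: r0:Mul1,r1:6,r2:4,r3:1296
  c21: -  regs: r0:Mul1,r1:6,r2:4,r3:1296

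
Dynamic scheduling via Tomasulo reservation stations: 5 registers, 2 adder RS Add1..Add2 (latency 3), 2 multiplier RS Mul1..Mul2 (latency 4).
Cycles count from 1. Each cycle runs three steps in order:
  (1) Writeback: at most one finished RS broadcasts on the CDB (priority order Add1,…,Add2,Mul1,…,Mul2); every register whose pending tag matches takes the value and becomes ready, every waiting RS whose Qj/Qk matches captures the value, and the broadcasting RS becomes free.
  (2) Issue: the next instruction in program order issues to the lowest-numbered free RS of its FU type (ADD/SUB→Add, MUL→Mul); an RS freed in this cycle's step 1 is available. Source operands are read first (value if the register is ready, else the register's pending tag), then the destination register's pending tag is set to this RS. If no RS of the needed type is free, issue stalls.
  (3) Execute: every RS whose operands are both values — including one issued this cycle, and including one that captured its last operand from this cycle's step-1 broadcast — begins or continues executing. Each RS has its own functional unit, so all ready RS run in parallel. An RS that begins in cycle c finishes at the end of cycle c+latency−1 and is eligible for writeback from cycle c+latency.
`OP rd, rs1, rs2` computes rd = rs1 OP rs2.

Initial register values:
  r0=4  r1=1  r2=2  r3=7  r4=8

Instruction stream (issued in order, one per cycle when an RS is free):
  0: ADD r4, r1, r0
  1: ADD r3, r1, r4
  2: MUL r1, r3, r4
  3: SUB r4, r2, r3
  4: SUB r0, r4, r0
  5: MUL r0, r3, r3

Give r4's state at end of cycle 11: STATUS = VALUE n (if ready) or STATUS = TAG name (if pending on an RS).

cycle 1: issue ADD r4<-Add1 // r0:4,r1:1,r2:2,r3:7,r4:Add1
cycle 2: issue ADD r3<-Add2 // r0:4,r1:1,r2:2,r3:Add2,r4:Add1
cycle 3: issue MUL r1<-Mul1 // r0:4,r1:Mul1,r2:2,r3:Add2,r4:Add1
cycle 4: CDB Add1=5; issue SUB r4<-Add1 // r0:4,r1:Mul1,r2:2,r3:Add2,r4:Add1
cycle 5: stall // r0:4,r1:Mul1,r2:2,r3:Add2,r4:Add1
cycle 6: stall // r0:4,r1:Mul1,r2:2,r3:Add2,r4:Add1
cycle 7: CDB Add2=6; issue SUB r0<-Add2 // r0:Add2,r1:Mul1,r2:2,r3:6,r4:Add1
cycle 8: issue MUL r0<-Mul2 // r0:Mul2,r1:Mul1,r2:2,r3:6,r4:Add1
cycle 9: - // r0:Mul2,r1:Mul1,r2:2,r3:6,r4:Add1
cycle 10: CDB Add1=-4 // r0:Mul2,r1:Mul1,r2:2,r3:6,r4:-4
cycle 11: CDB Mul1=30 // r0:Mul2,r1:30,r2:2,r3:6,r4:-4

STATUS = VALUE -4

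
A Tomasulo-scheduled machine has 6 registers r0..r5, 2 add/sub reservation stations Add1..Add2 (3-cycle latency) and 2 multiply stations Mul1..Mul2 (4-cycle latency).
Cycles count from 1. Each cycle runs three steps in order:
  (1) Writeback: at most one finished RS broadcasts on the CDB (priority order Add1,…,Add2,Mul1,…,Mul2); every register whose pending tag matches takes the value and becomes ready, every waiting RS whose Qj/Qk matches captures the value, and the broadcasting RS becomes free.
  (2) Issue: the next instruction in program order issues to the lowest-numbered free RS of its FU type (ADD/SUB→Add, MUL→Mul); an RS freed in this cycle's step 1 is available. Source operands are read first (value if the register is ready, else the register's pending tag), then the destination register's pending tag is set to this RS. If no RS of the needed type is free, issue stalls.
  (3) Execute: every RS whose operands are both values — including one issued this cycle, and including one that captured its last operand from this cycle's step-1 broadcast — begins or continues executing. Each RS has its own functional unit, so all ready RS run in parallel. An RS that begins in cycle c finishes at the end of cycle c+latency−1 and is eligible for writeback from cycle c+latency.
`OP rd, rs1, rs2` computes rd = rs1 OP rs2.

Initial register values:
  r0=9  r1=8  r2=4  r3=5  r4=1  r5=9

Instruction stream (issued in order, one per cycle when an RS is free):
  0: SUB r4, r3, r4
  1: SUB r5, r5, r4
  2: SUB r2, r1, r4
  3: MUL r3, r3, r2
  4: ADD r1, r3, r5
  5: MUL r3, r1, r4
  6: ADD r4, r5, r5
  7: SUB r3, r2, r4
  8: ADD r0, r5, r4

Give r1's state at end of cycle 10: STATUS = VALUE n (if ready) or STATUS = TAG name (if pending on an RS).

  c1: issue SUB r4<-Add1  regs: r0:9,r1:8,r2:4,r3:5,r4:Add1,r5:9
  c2: issue SUB r5<-Add2  regs: r0:9,r1:8,r2:4,r3:5,r4:Add1,r5:Add2
  c3: stall  regs: r0:9,r1:8,r2:4,r3:5,r4:Add1,r5:Add2
  c4: CDB Add1=4; issue SUB r2<-Add1  regs: r0:9,r1:8,r2:Add1,r3:5,r4:4,r5:Add2
  c5: issue MUL r3<-Mul1  regs: r0:9,r1:8,r2:Add1,r3:Mul1,r4:4,r5:Add2
  c6: stall  regs: r0:9,r1:8,r2:Add1,r3:Mul1,r4:4,r5:Add2
  c7: CDB Add1=4; issue ADD r1<-Add1  regs: r0:9,r1:Add1,r2:4,r3:Mul1,r4:4,r5:Add2
  c8: CDB Add2=5; issue MUL r3<-Mul2  regs: r0:9,r1:Add1,r2:4,r3:Mul2,r4:4,r5:5
  c9: issue ADD r4<-Add2  regs: r0:9,r1:Add1,r2:4,r3:Mul2,r4:Add2,r5:5
  c10: stall  regs: r0:9,r1:Add1,r2:4,r3:Mul2,r4:Add2,r5:5

STATUS = TAG Add1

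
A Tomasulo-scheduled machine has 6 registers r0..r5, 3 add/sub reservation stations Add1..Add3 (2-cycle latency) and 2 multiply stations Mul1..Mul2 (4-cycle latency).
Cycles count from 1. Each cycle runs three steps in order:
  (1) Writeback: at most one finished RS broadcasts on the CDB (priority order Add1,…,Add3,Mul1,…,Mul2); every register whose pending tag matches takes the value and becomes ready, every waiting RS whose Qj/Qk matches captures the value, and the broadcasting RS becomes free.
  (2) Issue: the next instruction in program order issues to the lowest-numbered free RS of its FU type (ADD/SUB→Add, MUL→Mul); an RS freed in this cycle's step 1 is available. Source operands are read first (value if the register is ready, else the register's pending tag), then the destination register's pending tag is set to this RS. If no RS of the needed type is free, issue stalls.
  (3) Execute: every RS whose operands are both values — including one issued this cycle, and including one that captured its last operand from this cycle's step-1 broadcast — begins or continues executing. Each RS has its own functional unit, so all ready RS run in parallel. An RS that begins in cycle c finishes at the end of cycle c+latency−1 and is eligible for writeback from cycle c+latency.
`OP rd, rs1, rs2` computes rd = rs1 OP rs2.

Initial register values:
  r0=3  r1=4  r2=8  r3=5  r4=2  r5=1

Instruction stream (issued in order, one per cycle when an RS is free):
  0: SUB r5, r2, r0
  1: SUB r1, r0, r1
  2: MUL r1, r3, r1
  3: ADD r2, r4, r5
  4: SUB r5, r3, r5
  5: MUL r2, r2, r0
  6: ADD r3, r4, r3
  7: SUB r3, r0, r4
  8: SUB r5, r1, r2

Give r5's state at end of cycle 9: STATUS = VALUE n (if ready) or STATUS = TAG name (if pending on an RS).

c1: issue SUB r5<-Add1 | r0:3,r1:4,r2:8,r3:5,r4:2,r5:Add1
c2: issue SUB r1<-Add2 | r0:3,r1:Add2,r2:8,r3:5,r4:2,r5:Add1
c3: CDB Add1=5; issue MUL r1<-Mul1 | r0:3,r1:Mul1,r2:8,r3:5,r4:2,r5:5
c4: CDB Add2=-1; issue ADD r2<-Add1 | r0:3,r1:Mul1,r2:Add1,r3:5,r4:2,r5:5
c5: issue SUB r5<-Add2 | r0:3,r1:Mul1,r2:Add1,r3:5,r4:2,r5:Add2
c6: CDB Add1=7; issue MUL r2<-Mul2 | r0:3,r1:Mul1,r2:Mul2,r3:5,r4:2,r5:Add2
c7: CDB Add2=0; issue ADD r3<-Add1 | r0:3,r1:Mul1,r2:Mul2,r3:Add1,r4:2,r5:0
c8: CDB Mul1=-5; issue SUB r3<-Add2 | r0:3,r1:-5,r2:Mul2,r3:Add2,r4:2,r5:0
c9: CDB Add1=7; issue SUB r5<-Add1 | r0:3,r1:-5,r2:Mul2,r3:Add2,r4:2,r5:Add1

STATUS = TAG Add1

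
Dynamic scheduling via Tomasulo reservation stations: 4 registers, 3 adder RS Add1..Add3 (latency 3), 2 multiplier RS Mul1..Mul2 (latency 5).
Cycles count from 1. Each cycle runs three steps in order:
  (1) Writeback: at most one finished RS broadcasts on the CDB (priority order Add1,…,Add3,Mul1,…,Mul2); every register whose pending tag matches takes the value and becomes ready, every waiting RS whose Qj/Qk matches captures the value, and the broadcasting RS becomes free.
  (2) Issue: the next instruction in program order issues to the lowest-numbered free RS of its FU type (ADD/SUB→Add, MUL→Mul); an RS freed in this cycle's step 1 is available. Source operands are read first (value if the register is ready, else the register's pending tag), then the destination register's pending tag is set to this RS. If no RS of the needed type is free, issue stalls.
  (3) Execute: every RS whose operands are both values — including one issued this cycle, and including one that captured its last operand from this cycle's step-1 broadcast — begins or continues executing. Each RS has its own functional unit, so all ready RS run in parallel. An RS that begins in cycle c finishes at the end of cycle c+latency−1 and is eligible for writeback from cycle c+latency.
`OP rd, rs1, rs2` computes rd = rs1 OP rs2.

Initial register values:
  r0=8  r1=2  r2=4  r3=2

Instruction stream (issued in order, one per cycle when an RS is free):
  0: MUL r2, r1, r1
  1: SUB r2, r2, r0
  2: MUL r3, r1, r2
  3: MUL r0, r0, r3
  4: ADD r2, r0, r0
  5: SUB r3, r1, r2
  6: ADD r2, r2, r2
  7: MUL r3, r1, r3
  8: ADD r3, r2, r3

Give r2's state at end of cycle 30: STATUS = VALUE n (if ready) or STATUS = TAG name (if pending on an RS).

cycle 1: issue MUL r2<-Mul1 // r0:8,r1:2,r2:Mul1,r3:2
cycle 2: issue SUB r2<-Add1 // r0:8,r1:2,r2:Add1,r3:2
cycle 3: issue MUL r3<-Mul2 // r0:8,r1:2,r2:Add1,r3:Mul2
cycle 4: stall // r0:8,r1:2,r2:Add1,r3:Mul2
cycle 5: stall // r0:8,r1:2,r2:Add1,r3:Mul2
cycle 6: CDB Mul1=4; issue MUL r0<-Mul1 // r0:Mul1,r1:2,r2:Add1,r3:Mul2
cycle 7: issue ADD r2<-Add2 // r0:Mul1,r1:2,r2:Add2,r3:Mul2
cycle 8: issue SUB r3<-Add3 // r0:Mul1,r1:2,r2:Add2,r3:Add3
cycle 9: CDB Add1=-4; issue ADD r2<-Add1 // r0:Mul1,r1:2,r2:Add1,r3:Add3
cycle 10: stall // r0:Mul1,r1:2,r2:Add1,r3:Add3
cycle 11: stall // r0:Mul1,r1:2,r2:Add1,r3:Add3
cycle 12: stall // r0:Mul1,r1:2,r2:Add1,r3:Add3
cycle 13: stall // r0:Mul1,r1:2,r2:Add1,r3:Add3
cycle 14: CDB Mul2=-8; issue MUL r3<-Mul2 // r0:Mul1,r1:2,r2:Add1,r3:Mul2
cycle 15: stall // r0:Mul1,r1:2,r2:Add1,r3:Mul2
cycle 16: stall // r0:Mul1,r1:2,r2:Add1,r3:Mul2
cycle 17: stall // r0:Mul1,r1:2,r2:Add1,r3:Mul2
cycle 18: stall // r0:Mul1,r1:2,r2:Add1,r3:Mul2
cycle 19: CDB Mul1=-64; stall // r0:-64,r1:2,r2:Add1,r3:Mul2
cycle 20: stall // r0:-64,r1:2,r2:Add1,r3:Mul2
cycle 21: stall // r0:-64,r1:2,r2:Add1,r3:Mul2
cycle 22: CDB Add2=-128; issue ADD r3<-Add2 // r0:-64,r1:2,r2:Add1,r3:Add2
cycle 23: - // r0:-64,r1:2,r2:Add1,r3:Add2
cycle 24: - // r0:-64,r1:2,r2:Add1,r3:Add2
cycle 25: CDB Add1=-256 // r0:-64,r1:2,r2:-256,r3:Add2
cycle 26: CDB Add3=130 // r0:-64,r1:2,r2:-256,r3:Add2
cycle 27: - // r0:-64,r1:2,r2:-256,r3:Add2
cycle 28: - // r0:-64,r1:2,r2:-256,r3:Add2
cycle 29: - // r0:-64,r1:2,r2:-256,r3:Add2
cycle 30: - // r0:-64,r1:2,r2:-256,r3:Add2

STATUS = VALUE -256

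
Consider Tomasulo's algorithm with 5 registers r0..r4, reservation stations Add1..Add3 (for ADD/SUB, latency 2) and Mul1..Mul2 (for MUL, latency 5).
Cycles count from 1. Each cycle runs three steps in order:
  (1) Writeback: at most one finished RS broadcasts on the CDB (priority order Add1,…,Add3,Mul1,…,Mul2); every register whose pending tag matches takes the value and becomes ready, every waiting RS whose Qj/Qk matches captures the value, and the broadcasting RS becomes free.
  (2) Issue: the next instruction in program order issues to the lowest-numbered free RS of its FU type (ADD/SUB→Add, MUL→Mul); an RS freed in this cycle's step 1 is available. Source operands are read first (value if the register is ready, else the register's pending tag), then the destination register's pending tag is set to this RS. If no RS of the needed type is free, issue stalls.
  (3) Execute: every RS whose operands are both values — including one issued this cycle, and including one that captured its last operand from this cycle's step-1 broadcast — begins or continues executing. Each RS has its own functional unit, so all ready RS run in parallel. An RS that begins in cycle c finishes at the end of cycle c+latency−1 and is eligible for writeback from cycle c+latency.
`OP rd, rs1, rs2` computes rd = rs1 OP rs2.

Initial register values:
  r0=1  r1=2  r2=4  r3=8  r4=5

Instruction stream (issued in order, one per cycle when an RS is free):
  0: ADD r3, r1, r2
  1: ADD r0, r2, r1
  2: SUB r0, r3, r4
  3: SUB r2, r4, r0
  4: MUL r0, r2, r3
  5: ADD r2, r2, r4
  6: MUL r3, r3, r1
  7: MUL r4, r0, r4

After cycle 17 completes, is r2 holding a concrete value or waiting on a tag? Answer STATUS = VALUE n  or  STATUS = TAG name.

STATUS = VALUE 9

  c1: issue ADD r3<-Add1  regs: r0:1,r1:2,r2:4,r3:Add1,r4:5
  c2: issue ADD r0<-Add2  regs: r0:Add2,r1:2,r2:4,r3:Add1,r4:5
  c3: CDB Add1=6; issue SUB r0<-Add1  regs: r0:Add1,r1:2,r2:4,r3:6,r4:5
  c4: CDB Add2=6; issue SUB r2<-Add2  regs: r0:Add1,r1:2,r2:Add2,r3:6,r4:5
  c5: CDB Add1=1; issue MUL r0<-Mul1  regs: r0:Mul1,r1:2,r2:Add2,r3:6,r4:5
  c6: issue ADD r2<-Add1  regs: r0:Mul1,r1:2,r2:Add1,r3:6,r4:5
  c7: CDB Add2=4; issue MUL r3<-Mul2  regs: r0:Mul1,r1:2,r2:Add1,r3:Mul2,r4:5
  c8: stall  regs: r0:Mul1,r1:2,r2:Add1,r3:Mul2,r4:5
  c9: CDB Add1=9; stall  regs: r0:Mul1,r1:2,r2:9,r3:Mul2,r4:5
  c10: stall  regs: r0:Mul1,r1:2,r2:9,r3:Mul2,r4:5
  c11: stall  regs: r0:Mul1,r1:2,r2:9,r3:Mul2,r4:5
  c12: CDB Mul1=24; issue MUL r4<-Mul1  regs: r0:24,r1:2,r2:9,r3:Mul2,r4:Mul1
  c13: CDB Mul2=12  regs: r0:24,r1:2,r2:9,r3:12,r4:Mul1
  c14: -  regs: r0:24,r1:2,r2:9,r3:12,r4:Mul1
  c15: -  regs: r0:24,r1:2,r2:9,r3:12,r4:Mul1
  c16: -  regs: r0:24,r1:2,r2:9,r3:12,r4:Mul1
  c17: CDB Mul1=120  regs: r0:24,r1:2,r2:9,r3:12,r4:120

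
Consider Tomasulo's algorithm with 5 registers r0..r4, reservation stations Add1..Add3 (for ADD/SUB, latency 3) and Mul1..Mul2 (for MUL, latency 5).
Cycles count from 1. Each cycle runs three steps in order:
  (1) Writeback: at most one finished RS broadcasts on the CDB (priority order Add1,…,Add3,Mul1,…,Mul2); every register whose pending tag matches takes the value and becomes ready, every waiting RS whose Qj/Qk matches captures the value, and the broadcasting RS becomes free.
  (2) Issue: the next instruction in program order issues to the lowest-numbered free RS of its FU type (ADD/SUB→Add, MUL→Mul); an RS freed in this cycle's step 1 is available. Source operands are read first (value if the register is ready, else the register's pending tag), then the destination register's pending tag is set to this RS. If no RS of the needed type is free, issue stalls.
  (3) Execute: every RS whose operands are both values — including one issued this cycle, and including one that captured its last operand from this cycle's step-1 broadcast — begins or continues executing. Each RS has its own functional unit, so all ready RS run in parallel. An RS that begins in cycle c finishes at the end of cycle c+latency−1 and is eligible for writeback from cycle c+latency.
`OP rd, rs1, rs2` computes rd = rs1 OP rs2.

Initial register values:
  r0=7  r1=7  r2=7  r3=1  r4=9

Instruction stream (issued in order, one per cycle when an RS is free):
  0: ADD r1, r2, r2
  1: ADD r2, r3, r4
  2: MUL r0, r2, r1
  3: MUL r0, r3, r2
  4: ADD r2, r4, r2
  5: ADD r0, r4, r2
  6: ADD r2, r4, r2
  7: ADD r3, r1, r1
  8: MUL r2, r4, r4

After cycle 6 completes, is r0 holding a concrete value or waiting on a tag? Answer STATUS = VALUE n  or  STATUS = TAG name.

STATUS = TAG Add2

c1: issue ADD r1<-Add1 | r0:7,r1:Add1,r2:7,r3:1,r4:9
c2: issue ADD r2<-Add2 | r0:7,r1:Add1,r2:Add2,r3:1,r4:9
c3: issue MUL r0<-Mul1 | r0:Mul1,r1:Add1,r2:Add2,r3:1,r4:9
c4: CDB Add1=14; issue MUL r0<-Mul2 | r0:Mul2,r1:14,r2:Add2,r3:1,r4:9
c5: CDB Add2=10; issue ADD r2<-Add1 | r0:Mul2,r1:14,r2:Add1,r3:1,r4:9
c6: issue ADD r0<-Add2 | r0:Add2,r1:14,r2:Add1,r3:1,r4:9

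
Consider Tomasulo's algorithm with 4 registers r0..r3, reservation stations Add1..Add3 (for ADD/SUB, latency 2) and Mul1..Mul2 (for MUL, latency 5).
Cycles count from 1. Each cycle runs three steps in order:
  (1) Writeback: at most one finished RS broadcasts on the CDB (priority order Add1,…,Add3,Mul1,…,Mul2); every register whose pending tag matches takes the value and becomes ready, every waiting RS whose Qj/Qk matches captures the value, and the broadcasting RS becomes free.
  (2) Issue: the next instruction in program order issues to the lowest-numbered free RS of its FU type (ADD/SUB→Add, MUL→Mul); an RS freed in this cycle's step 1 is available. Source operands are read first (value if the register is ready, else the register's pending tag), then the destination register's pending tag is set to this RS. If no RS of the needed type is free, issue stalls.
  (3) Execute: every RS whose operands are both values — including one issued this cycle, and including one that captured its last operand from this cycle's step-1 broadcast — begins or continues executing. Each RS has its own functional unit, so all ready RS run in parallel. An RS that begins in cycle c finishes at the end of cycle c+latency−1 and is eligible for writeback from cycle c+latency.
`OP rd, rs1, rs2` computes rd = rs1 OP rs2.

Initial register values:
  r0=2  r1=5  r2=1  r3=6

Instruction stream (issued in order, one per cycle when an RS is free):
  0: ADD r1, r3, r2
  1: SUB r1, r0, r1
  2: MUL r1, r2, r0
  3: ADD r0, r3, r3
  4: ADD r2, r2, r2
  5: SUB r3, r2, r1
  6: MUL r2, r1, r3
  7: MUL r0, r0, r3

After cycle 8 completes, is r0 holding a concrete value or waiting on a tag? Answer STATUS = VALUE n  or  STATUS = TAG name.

  c1: issue ADD r1<-Add1  regs: r0:2,r1:Add1,r2:1,r3:6
  c2: issue SUB r1<-Add2  regs: r0:2,r1:Add2,r2:1,r3:6
  c3: CDB Add1=7; issue MUL r1<-Mul1  regs: r0:2,r1:Mul1,r2:1,r3:6
  c4: issue ADD r0<-Add1  regs: r0:Add1,r1:Mul1,r2:1,r3:6
  c5: CDB Add2=-5; issue ADD r2<-Add2  regs: r0:Add1,r1:Mul1,r2:Add2,r3:6
  c6: CDB Add1=12; issue SUB r3<-Add1  regs: r0:12,r1:Mul1,r2:Add2,r3:Add1
  c7: CDB Add2=2; issue MUL r2<-Mul2  regs: r0:12,r1:Mul1,r2:Mul2,r3:Add1
  c8: CDB Mul1=2; issue MUL r0<-Mul1  regs: r0:Mul1,r1:2,r2:Mul2,r3:Add1

STATUS = TAG Mul1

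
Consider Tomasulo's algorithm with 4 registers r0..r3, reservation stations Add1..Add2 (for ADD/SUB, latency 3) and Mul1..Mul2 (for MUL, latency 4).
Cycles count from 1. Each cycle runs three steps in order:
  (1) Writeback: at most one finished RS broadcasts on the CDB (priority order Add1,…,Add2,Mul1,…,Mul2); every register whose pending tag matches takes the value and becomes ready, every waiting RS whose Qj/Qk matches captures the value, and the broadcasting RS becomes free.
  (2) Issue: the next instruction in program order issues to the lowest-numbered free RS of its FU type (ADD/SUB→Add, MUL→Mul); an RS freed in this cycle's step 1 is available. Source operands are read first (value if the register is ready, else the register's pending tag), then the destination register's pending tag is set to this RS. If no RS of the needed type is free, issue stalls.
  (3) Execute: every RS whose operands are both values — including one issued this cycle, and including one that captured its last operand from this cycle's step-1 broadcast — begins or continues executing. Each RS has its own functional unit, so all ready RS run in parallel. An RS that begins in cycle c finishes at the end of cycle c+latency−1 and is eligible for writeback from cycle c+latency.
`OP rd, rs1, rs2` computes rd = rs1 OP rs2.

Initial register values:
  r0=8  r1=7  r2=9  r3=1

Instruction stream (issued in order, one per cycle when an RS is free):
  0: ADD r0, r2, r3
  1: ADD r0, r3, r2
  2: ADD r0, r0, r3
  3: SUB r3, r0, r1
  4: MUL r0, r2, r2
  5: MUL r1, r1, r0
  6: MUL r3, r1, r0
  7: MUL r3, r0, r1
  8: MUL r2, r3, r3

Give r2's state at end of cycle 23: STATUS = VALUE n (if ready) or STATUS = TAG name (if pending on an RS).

  c1: issue ADD r0<-Add1  regs: r0:Add1,r1:7,r2:9,r3:1
  c2: issue ADD r0<-Add2  regs: r0:Add2,r1:7,r2:9,r3:1
  c3: stall  regs: r0:Add2,r1:7,r2:9,r3:1
  c4: CDB Add1=10; issue ADD r0<-Add1  regs: r0:Add1,r1:7,r2:9,r3:1
  c5: CDB Add2=10; issue SUB r3<-Add2  regs: r0:Add1,r1:7,r2:9,r3:Add2
  c6: issue MUL r0<-Mul1  regs: r0:Mul1,r1:7,r2:9,r3:Add2
  c7: issue MUL r1<-Mul2  regs: r0:Mul1,r1:Mul2,r2:9,r3:Add2
  c8: CDB Add1=11; stall  regs: r0:Mul1,r1:Mul2,r2:9,r3:Add2
  c9: stall  regs: r0:Mul1,r1:Mul2,r2:9,r3:Add2
  c10: CDB Mul1=81; issue MUL r3<-Mul1  regs: r0:81,r1:Mul2,r2:9,r3:Mul1
  c11: CDB Add2=4; stall  regs: r0:81,r1:Mul2,r2:9,r3:Mul1
  c12: stall  regs: r0:81,r1:Mul2,r2:9,r3:Mul1
  c13: stall  regs: r0:81,r1:Mul2,r2:9,r3:Mul1
  c14: CDB Mul2=567; issue MUL r3<-Mul2  regs: r0:81,r1:567,r2:9,r3:Mul2
  c15: stall  regs: r0:81,r1:567,r2:9,r3:Mul2
  c16: stall  regs: r0:81,r1:567,r2:9,r3:Mul2
  c17: stall  regs: r0:81,r1:567,r2:9,r3:Mul2
  c18: CDB Mul1=45927; issue MUL r2<-Mul1  regs: r0:81,r1:567,r2:Mul1,r3:Mul2
  c19: CDB Mul2=45927  regs: r0:81,r1:567,r2:Mul1,r3:45927
  c20: -  regs: r0:81,r1:567,r2:Mul1,r3:45927
  c21: -  regs: r0:81,r1:567,r2:Mul1,r3:45927
  c22: -  regs: r0:81,r1:567,r2:Mul1,r3:45927
  c23: CDB Mul1=2109289329  regs: r0:81,r1:567,r2:2109289329,r3:45927

STATUS = VALUE 2109289329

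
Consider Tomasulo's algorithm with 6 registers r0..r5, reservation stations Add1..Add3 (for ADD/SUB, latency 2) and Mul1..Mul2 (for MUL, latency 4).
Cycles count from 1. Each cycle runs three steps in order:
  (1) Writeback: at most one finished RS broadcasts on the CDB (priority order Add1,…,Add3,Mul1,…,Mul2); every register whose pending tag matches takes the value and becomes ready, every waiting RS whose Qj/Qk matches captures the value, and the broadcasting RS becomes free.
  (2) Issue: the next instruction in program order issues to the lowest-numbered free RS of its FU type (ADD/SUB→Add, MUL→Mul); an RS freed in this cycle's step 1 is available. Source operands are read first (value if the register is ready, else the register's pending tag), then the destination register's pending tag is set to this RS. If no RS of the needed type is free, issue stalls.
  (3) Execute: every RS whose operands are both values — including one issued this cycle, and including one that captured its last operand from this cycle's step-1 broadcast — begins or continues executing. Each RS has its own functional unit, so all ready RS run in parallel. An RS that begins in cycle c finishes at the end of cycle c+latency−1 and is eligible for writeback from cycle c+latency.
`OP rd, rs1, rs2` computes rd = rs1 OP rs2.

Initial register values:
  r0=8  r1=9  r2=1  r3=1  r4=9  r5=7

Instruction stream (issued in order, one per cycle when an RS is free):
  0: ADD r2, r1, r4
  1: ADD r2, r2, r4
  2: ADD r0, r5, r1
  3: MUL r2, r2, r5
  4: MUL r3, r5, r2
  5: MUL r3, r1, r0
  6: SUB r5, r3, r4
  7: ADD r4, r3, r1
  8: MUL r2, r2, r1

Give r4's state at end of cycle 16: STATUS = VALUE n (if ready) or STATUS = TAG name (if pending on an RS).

STATUS = TAG Add2

cycle 1: issue ADD r2<-Add1 // r0:8,r1:9,r2:Add1,r3:1,r4:9,r5:7
cycle 2: issue ADD r2<-Add2 // r0:8,r1:9,r2:Add2,r3:1,r4:9,r5:7
cycle 3: CDB Add1=18; issue ADD r0<-Add1 // r0:Add1,r1:9,r2:Add2,r3:1,r4:9,r5:7
cycle 4: issue MUL r2<-Mul1 // r0:Add1,r1:9,r2:Mul1,r3:1,r4:9,r5:7
cycle 5: CDB Add1=16; issue MUL r3<-Mul2 // r0:16,r1:9,r2:Mul1,r3:Mul2,r4:9,r5:7
cycle 6: CDB Add2=27; stall // r0:16,r1:9,r2:Mul1,r3:Mul2,r4:9,r5:7
cycle 7: stall // r0:16,r1:9,r2:Mul1,r3:Mul2,r4:9,r5:7
cycle 8: stall // r0:16,r1:9,r2:Mul1,r3:Mul2,r4:9,r5:7
cycle 9: stall // r0:16,r1:9,r2:Mul1,r3:Mul2,r4:9,r5:7
cycle 10: CDB Mul1=189; issue MUL r3<-Mul1 // r0:16,r1:9,r2:189,r3:Mul1,r4:9,r5:7
cycle 11: issue SUB r5<-Add1 // r0:16,r1:9,r2:189,r3:Mul1,r4:9,r5:Add1
cycle 12: issue ADD r4<-Add2 // r0:16,r1:9,r2:189,r3:Mul1,r4:Add2,r5:Add1
cycle 13: stall // r0:16,r1:9,r2:189,r3:Mul1,r4:Add2,r5:Add1
cycle 14: CDB Mul1=144; issue MUL r2<-Mul1 // r0:16,r1:9,r2:Mul1,r3:144,r4:Add2,r5:Add1
cycle 15: CDB Mul2=1323 // r0:16,r1:9,r2:Mul1,r3:144,r4:Add2,r5:Add1
cycle 16: CDB Add1=135 // r0:16,r1:9,r2:Mul1,r3:144,r4:Add2,r5:135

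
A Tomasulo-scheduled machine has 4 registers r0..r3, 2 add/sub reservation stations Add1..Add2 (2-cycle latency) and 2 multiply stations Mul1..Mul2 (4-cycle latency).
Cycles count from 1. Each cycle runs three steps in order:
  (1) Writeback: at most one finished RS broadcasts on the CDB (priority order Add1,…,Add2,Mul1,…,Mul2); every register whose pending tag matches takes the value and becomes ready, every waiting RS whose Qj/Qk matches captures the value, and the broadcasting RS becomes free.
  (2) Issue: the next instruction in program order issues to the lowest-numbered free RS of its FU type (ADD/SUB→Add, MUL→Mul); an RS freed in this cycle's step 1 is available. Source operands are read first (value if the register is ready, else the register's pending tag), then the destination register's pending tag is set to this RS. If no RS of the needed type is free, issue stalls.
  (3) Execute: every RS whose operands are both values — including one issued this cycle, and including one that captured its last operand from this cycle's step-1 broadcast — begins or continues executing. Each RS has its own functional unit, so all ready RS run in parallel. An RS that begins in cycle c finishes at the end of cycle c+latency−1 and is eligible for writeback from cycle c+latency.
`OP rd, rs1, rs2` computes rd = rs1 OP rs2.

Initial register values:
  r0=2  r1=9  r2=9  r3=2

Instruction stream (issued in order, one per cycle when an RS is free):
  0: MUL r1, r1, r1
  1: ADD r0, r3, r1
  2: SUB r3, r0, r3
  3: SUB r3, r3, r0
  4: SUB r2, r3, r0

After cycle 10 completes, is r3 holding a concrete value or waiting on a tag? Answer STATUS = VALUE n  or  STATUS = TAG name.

c1: issue MUL r1<-Mul1 | r0:2,r1:Mul1,r2:9,r3:2
c2: issue ADD r0<-Add1 | r0:Add1,r1:Mul1,r2:9,r3:2
c3: issue SUB r3<-Add2 | r0:Add1,r1:Mul1,r2:9,r3:Add2
c4: stall | r0:Add1,r1:Mul1,r2:9,r3:Add2
c5: CDB Mul1=81; stall | r0:Add1,r1:81,r2:9,r3:Add2
c6: stall | r0:Add1,r1:81,r2:9,r3:Add2
c7: CDB Add1=83; issue SUB r3<-Add1 | r0:83,r1:81,r2:9,r3:Add1
c8: stall | r0:83,r1:81,r2:9,r3:Add1
c9: CDB Add2=81; issue SUB r2<-Add2 | r0:83,r1:81,r2:Add2,r3:Add1
c10: - | r0:83,r1:81,r2:Add2,r3:Add1

STATUS = TAG Add1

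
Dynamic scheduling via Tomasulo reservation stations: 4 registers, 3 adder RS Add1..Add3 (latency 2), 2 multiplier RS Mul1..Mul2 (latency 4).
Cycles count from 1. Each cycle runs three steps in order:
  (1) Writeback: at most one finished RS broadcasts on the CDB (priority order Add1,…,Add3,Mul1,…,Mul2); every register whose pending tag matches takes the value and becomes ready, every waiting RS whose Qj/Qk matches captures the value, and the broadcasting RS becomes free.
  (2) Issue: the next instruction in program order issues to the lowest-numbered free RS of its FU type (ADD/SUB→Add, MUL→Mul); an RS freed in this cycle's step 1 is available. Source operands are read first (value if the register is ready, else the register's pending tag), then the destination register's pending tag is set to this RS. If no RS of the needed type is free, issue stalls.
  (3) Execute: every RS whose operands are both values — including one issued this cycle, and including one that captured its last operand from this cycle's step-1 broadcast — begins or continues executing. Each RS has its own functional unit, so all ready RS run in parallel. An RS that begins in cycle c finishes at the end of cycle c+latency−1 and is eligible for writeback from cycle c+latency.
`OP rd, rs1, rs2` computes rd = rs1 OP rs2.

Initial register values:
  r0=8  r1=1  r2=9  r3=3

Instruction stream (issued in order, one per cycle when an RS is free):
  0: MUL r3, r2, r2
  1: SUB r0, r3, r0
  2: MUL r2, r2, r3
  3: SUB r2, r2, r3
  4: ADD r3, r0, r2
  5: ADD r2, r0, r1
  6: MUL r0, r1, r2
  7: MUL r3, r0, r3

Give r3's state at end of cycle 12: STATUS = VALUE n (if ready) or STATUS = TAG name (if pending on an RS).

  c1: issue MUL r3<-Mul1  regs: r0:8,r1:1,r2:9,r3:Mul1
  c2: issue SUB r0<-Add1  regs: r0:Add1,r1:1,r2:9,r3:Mul1
  c3: issue MUL r2<-Mul2  regs: r0:Add1,r1:1,r2:Mul2,r3:Mul1
  c4: issue SUB r2<-Add2  regs: r0:Add1,r1:1,r2:Add2,r3:Mul1
  c5: CDB Mul1=81; issue ADD r3<-Add3  regs: r0:Add1,r1:1,r2:Add2,r3:Add3
  c6: stall  regs: r0:Add1,r1:1,r2:Add2,r3:Add3
  c7: CDB Add1=73; issue ADD r2<-Add1  regs: r0:73,r1:1,r2:Add1,r3:Add3
  c8: issue MUL r0<-Mul1  regs: r0:Mul1,r1:1,r2:Add1,r3:Add3
  c9: CDB Add1=74; stall  regs: r0:Mul1,r1:1,r2:74,r3:Add3
  c10: CDB Mul2=729; issue MUL r3<-Mul2  regs: r0:Mul1,r1:1,r2:74,r3:Mul2
  c11: -  regs: r0:Mul1,r1:1,r2:74,r3:Mul2
  c12: CDB Add2=648  regs: r0:Mul1,r1:1,r2:74,r3:Mul2

STATUS = TAG Mul2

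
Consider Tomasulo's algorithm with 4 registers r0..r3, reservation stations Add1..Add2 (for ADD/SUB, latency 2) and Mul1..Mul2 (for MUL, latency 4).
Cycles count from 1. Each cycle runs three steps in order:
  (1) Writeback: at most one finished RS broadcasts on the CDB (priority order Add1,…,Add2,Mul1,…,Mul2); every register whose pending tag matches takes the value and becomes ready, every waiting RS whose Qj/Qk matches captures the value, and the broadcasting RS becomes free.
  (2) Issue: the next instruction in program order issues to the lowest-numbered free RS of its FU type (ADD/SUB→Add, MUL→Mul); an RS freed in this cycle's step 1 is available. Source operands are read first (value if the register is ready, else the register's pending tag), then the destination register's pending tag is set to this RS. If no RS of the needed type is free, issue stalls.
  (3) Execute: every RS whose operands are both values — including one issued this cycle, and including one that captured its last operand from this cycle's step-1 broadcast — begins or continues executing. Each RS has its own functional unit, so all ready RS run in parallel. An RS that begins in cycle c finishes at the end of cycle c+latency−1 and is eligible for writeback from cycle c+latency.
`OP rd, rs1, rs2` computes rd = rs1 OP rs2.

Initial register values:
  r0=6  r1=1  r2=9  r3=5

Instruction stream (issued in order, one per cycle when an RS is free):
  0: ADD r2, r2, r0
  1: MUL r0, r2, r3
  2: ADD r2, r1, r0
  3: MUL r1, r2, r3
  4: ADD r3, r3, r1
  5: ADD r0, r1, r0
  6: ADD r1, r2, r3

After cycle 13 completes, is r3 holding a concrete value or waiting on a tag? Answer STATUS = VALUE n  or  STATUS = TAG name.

  c1: issue ADD r2<-Add1  regs: r0:6,r1:1,r2:Add1,r3:5
  c2: issue MUL r0<-Mul1  regs: r0:Mul1,r1:1,r2:Add1,r3:5
  c3: CDB Add1=15; issue ADD r2<-Add1  regs: r0:Mul1,r1:1,r2:Add1,r3:5
  c4: issue MUL r1<-Mul2  regs: r0:Mul1,r1:Mul2,r2:Add1,r3:5
  c5: issue ADD r3<-Add2  regs: r0:Mul1,r1:Mul2,r2:Add1,r3:Add2
  c6: stall  regs: r0:Mul1,r1:Mul2,r2:Add1,r3:Add2
  c7: CDB Mul1=75; stall  regs: r0:75,r1:Mul2,r2:Add1,r3:Add2
  c8: stall  regs: r0:75,r1:Mul2,r2:Add1,r3:Add2
  c9: CDB Add1=76; issue ADD r0<-Add1  regs: r0:Add1,r1:Mul2,r2:76,r3:Add2
  c10: stall  regs: r0:Add1,r1:Mul2,r2:76,r3:Add2
  c11: stall  regs: r0:Add1,r1:Mul2,r2:76,r3:Add2
  c12: stall  regs: r0:Add1,r1:Mul2,r2:76,r3:Add2
  c13: CDB Mul2=380; stall  regs: r0:Add1,r1:380,r2:76,r3:Add2

STATUS = TAG Add2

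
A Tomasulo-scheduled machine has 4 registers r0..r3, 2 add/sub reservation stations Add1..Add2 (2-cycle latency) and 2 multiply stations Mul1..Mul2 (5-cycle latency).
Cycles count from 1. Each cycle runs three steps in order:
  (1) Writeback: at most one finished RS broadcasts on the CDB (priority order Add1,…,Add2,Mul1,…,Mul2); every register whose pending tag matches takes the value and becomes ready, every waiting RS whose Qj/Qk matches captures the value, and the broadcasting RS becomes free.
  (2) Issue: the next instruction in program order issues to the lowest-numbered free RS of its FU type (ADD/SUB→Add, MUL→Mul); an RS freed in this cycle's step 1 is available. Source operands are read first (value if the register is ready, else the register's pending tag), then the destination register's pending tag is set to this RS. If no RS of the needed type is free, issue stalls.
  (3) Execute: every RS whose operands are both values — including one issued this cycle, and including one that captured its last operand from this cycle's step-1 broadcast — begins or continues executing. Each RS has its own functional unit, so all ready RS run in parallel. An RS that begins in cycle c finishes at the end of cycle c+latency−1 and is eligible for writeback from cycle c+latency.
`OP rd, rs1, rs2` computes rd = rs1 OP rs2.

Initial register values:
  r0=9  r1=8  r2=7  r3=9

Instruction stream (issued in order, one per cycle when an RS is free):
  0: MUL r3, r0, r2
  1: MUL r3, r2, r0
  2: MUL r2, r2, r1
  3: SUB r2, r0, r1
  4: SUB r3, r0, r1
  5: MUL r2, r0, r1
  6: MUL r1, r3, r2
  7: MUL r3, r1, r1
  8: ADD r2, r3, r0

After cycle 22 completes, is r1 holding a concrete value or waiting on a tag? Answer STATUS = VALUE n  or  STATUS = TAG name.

STATUS = VALUE 72

cycle 1: issue MUL r3<-Mul1 // r0:9,r1:8,r2:7,r3:Mul1
cycle 2: issue MUL r3<-Mul2 // r0:9,r1:8,r2:7,r3:Mul2
cycle 3: stall // r0:9,r1:8,r2:7,r3:Mul2
cycle 4: stall // r0:9,r1:8,r2:7,r3:Mul2
cycle 5: stall // r0:9,r1:8,r2:7,r3:Mul2
cycle 6: CDB Mul1=63; issue MUL r2<-Mul1 // r0:9,r1:8,r2:Mul1,r3:Mul2
cycle 7: CDB Mul2=63; issue SUB r2<-Add1 // r0:9,r1:8,r2:Add1,r3:63
cycle 8: issue SUB r3<-Add2 // r0:9,r1:8,r2:Add1,r3:Add2
cycle 9: CDB Add1=1; issue MUL r2<-Mul2 // r0:9,r1:8,r2:Mul2,r3:Add2
cycle 10: CDB Add2=1; stall // r0:9,r1:8,r2:Mul2,r3:1
cycle 11: CDB Mul1=56; issue MUL r1<-Mul1 // r0:9,r1:Mul1,r2:Mul2,r3:1
cycle 12: stall // r0:9,r1:Mul1,r2:Mul2,r3:1
cycle 13: stall // r0:9,r1:Mul1,r2:Mul2,r3:1
cycle 14: CDB Mul2=72; issue MUL r3<-Mul2 // r0:9,r1:Mul1,r2:72,r3:Mul2
cycle 15: issue ADD r2<-Add1 // r0:9,r1:Mul1,r2:Add1,r3:Mul2
cycle 16: - // r0:9,r1:Mul1,r2:Add1,r3:Mul2
cycle 17: - // r0:9,r1:Mul1,r2:Add1,r3:Mul2
cycle 18: - // r0:9,r1:Mul1,r2:Add1,r3:Mul2
cycle 19: CDB Mul1=72 // r0:9,r1:72,r2:Add1,r3:Mul2
cycle 20: - // r0:9,r1:72,r2:Add1,r3:Mul2
cycle 21: - // r0:9,r1:72,r2:Add1,r3:Mul2
cycle 22: - // r0:9,r1:72,r2:Add1,r3:Mul2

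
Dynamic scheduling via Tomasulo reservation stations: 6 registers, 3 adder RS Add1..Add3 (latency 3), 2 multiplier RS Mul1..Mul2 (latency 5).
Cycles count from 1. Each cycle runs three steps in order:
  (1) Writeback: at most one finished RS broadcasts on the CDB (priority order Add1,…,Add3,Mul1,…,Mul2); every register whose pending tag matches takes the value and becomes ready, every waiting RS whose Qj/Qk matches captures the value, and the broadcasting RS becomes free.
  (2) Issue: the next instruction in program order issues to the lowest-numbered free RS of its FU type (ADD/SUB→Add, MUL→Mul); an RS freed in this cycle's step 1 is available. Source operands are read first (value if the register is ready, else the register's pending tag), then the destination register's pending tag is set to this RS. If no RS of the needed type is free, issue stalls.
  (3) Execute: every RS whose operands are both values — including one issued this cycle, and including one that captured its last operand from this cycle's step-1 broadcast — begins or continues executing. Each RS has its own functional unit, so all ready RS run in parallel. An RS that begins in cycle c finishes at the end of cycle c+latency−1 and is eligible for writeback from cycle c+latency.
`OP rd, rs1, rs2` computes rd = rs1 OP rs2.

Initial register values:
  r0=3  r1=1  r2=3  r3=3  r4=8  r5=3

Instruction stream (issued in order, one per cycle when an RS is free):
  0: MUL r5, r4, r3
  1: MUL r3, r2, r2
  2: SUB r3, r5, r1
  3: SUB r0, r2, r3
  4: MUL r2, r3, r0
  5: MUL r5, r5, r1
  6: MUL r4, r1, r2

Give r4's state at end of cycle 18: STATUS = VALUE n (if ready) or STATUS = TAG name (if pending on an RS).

  c1: issue MUL r5<-Mul1  regs: r0:3,r1:1,r2:3,r3:3,r4:8,r5:Mul1
  c2: issue MUL r3<-Mul2  regs: r0:3,r1:1,r2:3,r3:Mul2,r4:8,r5:Mul1
  c3: issue SUB r3<-Add1  regs: r0:3,r1:1,r2:3,r3:Add1,r4:8,r5:Mul1
  c4: issue SUB r0<-Add2  regs: r0:Add2,r1:1,r2:3,r3:Add1,r4:8,r5:Mul1
  c5: stall  regs: r0:Add2,r1:1,r2:3,r3:Add1,r4:8,r5:Mul1
  c6: CDB Mul1=24; issue MUL r2<-Mul1  regs: r0:Add2,r1:1,r2:Mul1,r3:Add1,r4:8,r5:24
  c7: CDB Mul2=9; issue MUL r5<-Mul2  regs: r0:Add2,r1:1,r2:Mul1,r3:Add1,r4:8,r5:Mul2
  c8: stall  regs: r0:Add2,r1:1,r2:Mul1,r3:Add1,r4:8,r5:Mul2
  c9: CDB Add1=23; stall  regs: r0:Add2,r1:1,r2:Mul1,r3:23,r4:8,r5:Mul2
  c10: stall  regs: r0:Add2,r1:1,r2:Mul1,r3:23,r4:8,r5:Mul2
  c11: stall  regs: r0:Add2,r1:1,r2:Mul1,r3:23,r4:8,r5:Mul2
  c12: CDB Add2=-20; stall  regs: r0:-20,r1:1,r2:Mul1,r3:23,r4:8,r5:Mul2
  c13: CDB Mul2=24; issue MUL r4<-Mul2  regs: r0:-20,r1:1,r2:Mul1,r3:23,r4:Mul2,r5:24
  c14: -  regs: r0:-20,r1:1,r2:Mul1,r3:23,r4:Mul2,r5:24
  c15: -  regs: r0:-20,r1:1,r2:Mul1,r3:23,r4:Mul2,r5:24
  c16: -  regs: r0:-20,r1:1,r2:Mul1,r3:23,r4:Mul2,r5:24
  c17: CDB Mul1=-460  regs: r0:-20,r1:1,r2:-460,r3:23,r4:Mul2,r5:24
  c18: -  regs: r0:-20,r1:1,r2:-460,r3:23,r4:Mul2,r5:24

STATUS = TAG Mul2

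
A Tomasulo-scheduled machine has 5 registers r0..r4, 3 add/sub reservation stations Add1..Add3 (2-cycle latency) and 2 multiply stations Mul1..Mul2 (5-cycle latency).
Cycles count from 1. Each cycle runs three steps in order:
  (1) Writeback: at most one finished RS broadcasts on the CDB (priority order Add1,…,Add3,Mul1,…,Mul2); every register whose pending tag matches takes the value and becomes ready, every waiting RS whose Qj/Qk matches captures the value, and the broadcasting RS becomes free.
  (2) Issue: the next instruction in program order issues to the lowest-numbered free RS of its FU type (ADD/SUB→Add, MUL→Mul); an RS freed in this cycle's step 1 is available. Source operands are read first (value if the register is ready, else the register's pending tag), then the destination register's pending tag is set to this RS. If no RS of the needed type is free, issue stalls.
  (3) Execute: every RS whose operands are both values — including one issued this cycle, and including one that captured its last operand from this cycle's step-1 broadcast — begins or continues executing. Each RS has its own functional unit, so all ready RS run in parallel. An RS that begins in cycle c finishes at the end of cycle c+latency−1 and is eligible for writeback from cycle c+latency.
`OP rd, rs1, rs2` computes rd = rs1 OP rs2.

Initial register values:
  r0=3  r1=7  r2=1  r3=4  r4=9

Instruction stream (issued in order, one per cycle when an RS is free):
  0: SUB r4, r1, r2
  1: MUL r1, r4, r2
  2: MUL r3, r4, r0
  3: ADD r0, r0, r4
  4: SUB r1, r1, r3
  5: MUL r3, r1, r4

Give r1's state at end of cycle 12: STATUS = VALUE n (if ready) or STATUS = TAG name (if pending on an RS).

STATUS = VALUE -12

  c1: issue SUB r4<-Add1  regs: r0:3,r1:7,r2:1,r3:4,r4:Add1
  c2: issue MUL r1<-Mul1  regs: r0:3,r1:Mul1,r2:1,r3:4,r4:Add1
  c3: CDB Add1=6; issue MUL r3<-Mul2  regs: r0:3,r1:Mul1,r2:1,r3:Mul2,r4:6
  c4: issue ADD r0<-Add1  regs: r0:Add1,r1:Mul1,r2:1,r3:Mul2,r4:6
  c5: issue SUB r1<-Add2  regs: r0:Add1,r1:Add2,r2:1,r3:Mul2,r4:6
  c6: CDB Add1=9; stall  regs: r0:9,r1:Add2,r2:1,r3:Mul2,r4:6
  c7: stall  regs: r0:9,r1:Add2,r2:1,r3:Mul2,r4:6
  c8: CDB Mul1=6; issue MUL r3<-Mul1  regs: r0:9,r1:Add2,r2:1,r3:Mul1,r4:6
  c9: CDB Mul2=18  regs: r0:9,r1:Add2,r2:1,r3:Mul1,r4:6
  c10: -  regs: r0:9,r1:Add2,r2:1,r3:Mul1,r4:6
  c11: CDB Add2=-12  regs: r0:9,r1:-12,r2:1,r3:Mul1,r4:6
  c12: -  regs: r0:9,r1:-12,r2:1,r3:Mul1,r4:6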